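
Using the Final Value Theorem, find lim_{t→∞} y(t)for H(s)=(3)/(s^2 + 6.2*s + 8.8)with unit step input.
FVT: lim_{t→∞} y(t) = lim_{s→0} s*Y(s) where Y(s) = H(s)/s.
= lim_{s→0} H(s) = H(0) = num(0)/den(0) = 3/8.8 = 0.3409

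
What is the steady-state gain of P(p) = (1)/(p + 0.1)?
DC gain = P(0) = num(0)/den(0) = 1/0.1 = 10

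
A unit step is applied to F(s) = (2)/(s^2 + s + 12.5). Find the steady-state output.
FVT: lim_{t→∞} y(t) = lim_{s→0} s*Y(s) where Y(s) = F(s)/s.
= lim_{s→0} F(s) = F(0) = num(0)/den(0) = 2/12.5 = 0.16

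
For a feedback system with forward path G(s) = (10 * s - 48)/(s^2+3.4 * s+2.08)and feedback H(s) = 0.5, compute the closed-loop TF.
Closed-loop T = G/(1+GH).
Numerator: G_num * H_den = 10*s - 48.
Denominator: G_den * H_den + G_num * H_num = (s^2 + 3.4*s + 2.08) + (5*s - 24) = s^2 + 8.4*s - 21.92.
T(s) = (10*s - 48)/(s^2 + 8.4*s - 21.92)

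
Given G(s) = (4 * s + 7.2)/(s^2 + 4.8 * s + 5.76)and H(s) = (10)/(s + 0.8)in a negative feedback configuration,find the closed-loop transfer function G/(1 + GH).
Closed-loop T = G/(1+GH).
Numerator: G_num * H_den = 4*s^2 + 10.4*s + 5.76.
Denominator: G_den * H_den + G_num * H_num = (s^3 + 5.6*s^2 + 9.6*s + 4.608) + (40*s + 72) = s^3 + 5.6*s^2 + 49.6*s + 76.608.
T(s) = (4*s^2 + 10.4*s + 5.76)/(s^3 + 5.6*s^2 + 49.6*s + 76.608)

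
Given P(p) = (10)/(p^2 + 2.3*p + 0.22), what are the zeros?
Numerator is a nonzero constant (10) → Zeros: none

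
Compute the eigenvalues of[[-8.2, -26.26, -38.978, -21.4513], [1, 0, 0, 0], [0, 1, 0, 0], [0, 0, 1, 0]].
Eigenvalues solve det(λI - A) = 0.
Characteristic polynomial: λ^4 + 8.2*λ^3 + 26.26*λ^2 + 38.978*λ + 21.4513 = 0.
Factor: (λ + 2.9)(λ + 1.3)(λ^2 + 4*λ + 5.69) = 0.
Roots: -1.3, -2 + 1.3j, -2 - 1.3j, -2.9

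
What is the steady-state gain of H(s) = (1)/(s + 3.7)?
DC gain = H(0) = num(0)/den(0) = 1/3.7 = 0.2703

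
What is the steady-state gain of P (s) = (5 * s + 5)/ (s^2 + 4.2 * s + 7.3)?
DC gain = P(0) = num(0)/den(0) = 5/7.3 = 0.6849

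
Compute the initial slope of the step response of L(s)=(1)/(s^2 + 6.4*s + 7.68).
IVT: y'(0⁺) = lim_{s→∞} s²·Y(s) = lim_{s→∞} s·L(s).
deg(num) = 0, deg(den) = 2, relative degree = 2 ≥ 2, so s·L(s) → 0. Initial slope = 0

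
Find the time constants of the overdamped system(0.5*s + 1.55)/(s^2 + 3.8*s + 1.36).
Overdamped: real poles at -0.4, -3.4. τ = -1/pole → τ₁ = 2.5, τ₂ = 0.2941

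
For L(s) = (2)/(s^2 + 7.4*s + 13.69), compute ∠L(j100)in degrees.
Substitute s = j*100: L(j100) = -0.00019918 - 1.47596e-05j.
∠L(j100) = atan2(Im, Re) = atan2(-1.47596e-05, -0.00019918) = -175.76°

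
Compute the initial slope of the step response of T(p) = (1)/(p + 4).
IVT: y'(0⁺) = lim_{p→∞} p²·Y(p) = lim_{p→∞} p·T(p).
deg(num) = 0, deg(den) = 1, relative degree = 1, so p·T(p) → (leading num)/(leading den) = 1/1 = 1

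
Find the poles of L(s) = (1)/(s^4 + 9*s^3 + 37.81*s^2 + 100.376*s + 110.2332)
Set denominator = 0: s^4 + 9*s^3 + 37.81*s^2 + 100.376*s + 110.2332 = (s + 4.2)(s + 2.2)(s^2 + 2.6*s + 11.93) = 0 → Poles: -1.3 + 3.2j, -1.3 - 3.2j, -2.2, -4.2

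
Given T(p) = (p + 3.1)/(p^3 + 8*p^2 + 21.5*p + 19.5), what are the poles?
Set denominator = 0: p^3 + 8*p^2 + 21.5*p + 19.5 = (p + 3)(p^2 + 5*p + 6.5) = 0 → Poles: -2.5 + 0.5j, -2.5 - 0.5j, -3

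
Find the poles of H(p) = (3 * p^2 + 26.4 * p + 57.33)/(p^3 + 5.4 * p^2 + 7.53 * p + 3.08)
Set denominator = 0: p^3 + 5.4*p^2 + 7.53*p + 3.08 = (p + 0.8)(p + 3.5)(p + 1.1) = 0 → Poles: -0.8, -1.1, -3.5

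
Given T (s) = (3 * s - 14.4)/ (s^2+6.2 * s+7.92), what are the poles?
Set denominator = 0: s^2 + 6.2*s + 7.92 = (s + 1.8)(s + 4.4) = 0 → Poles: -1.8, -4.4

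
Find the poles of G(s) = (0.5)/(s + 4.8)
Set denominator = 0: s + 4.8 = 0 → Poles: -4.8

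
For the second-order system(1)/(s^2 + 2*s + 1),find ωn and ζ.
Standard form: ωn²/(s²+2ζωn·s+ωn²).
const=1=ωn² → ωn=1, s coeff=2=2ζωn → ζ=1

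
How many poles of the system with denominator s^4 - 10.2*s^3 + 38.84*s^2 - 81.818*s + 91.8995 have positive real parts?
s^4 - 10.2*s^3 + 38.84*s^2 - 81.818*s + 91.8995 = (s - 4.9)(s - 3.1)(s^2 - 2.2*s + 6.05). Poles: 1.1 + 2.2j, 1.1 - 2.2j, 3.1, 4.9. RHP poles (Re>0): 4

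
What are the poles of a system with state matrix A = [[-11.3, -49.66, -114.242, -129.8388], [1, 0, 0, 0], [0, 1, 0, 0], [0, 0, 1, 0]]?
Eigenvalues solve det(λI - A) = 0.
Characteristic polynomial: λ^4 + 11.3*λ^3 + 49.66*λ^2 + 114.242*λ + 129.8388 = 0.
Factor: (λ + 4.1)(λ + 4.2)(λ^2 + 3*λ + 7.54) = 0.
Roots: -1.5 + 2.3j, -1.5 - 2.3j, -4.1, -4.2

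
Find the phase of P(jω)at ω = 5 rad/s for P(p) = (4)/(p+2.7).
Substitute p = j*5: P(j5) = 0.334469 - 0.619387j.
∠P(j5) = atan2(Im, Re) = atan2(-0.619387, 0.334469) = -61.63°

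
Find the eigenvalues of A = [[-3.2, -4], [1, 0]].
Eigenvalues solve det(λI - A) = 0.
Characteristic polynomial: λ^2 + 3.2*λ + 4 = 0.
Roots: -1.6 + 1.2j, -1.6 - 1.2j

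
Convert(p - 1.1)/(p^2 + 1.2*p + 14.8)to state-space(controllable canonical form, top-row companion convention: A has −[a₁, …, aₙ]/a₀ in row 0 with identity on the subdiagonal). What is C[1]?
Reachable canonical form: C = numerator coefficients (right-aligned, zero-padded to length n).
num = p - 1.1, C = [[1, -1.1]].
C[1] = -1.1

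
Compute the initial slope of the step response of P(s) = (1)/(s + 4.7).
IVT: y'(0⁺) = lim_{s→∞} s²·Y(s) = lim_{s→∞} s·P(s).
deg(num) = 0, deg(den) = 1, relative degree = 1, so s·P(s) → (leading num)/(leading den) = 1/1 = 1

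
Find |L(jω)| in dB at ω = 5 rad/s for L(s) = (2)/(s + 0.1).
Substitute s = j*5: L(j5) = 0.0079968 - 0.39984j.
|L(j5)| = sqrt(Re² + Im²) = 0.3999.
20*log₁₀(0.3999) = -7.96 dB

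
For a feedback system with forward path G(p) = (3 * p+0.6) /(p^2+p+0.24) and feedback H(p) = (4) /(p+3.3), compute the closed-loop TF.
Closed-loop T = G/(1+GH).
Numerator: G_num * H_den = 3*p^2 + 10.5*p + 1.98.
Denominator: G_den * H_den + G_num * H_num = (p^3 + 4.3*p^2 + 3.54*p + 0.792) + (12*p + 2.4) = p^3 + 4.3*p^2 + 15.54*p + 3.192.
T(p) = (3*p^2 + 10.5*p + 1.98)/(p^3 + 4.3*p^2 + 15.54*p + 3.192)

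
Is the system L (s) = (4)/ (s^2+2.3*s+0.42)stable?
Denominator: s^2 + 2.3*s + 0.42 = (s + 2.1)(s + 0.2). Poles: -0.2, -2.1. All Re(p)<0: Yes (stable)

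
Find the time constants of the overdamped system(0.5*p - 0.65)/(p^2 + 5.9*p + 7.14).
Overdamped: real poles at -1.7, -4.2. τ = -1/pole → τ₁ = 0.5882, τ₂ = 0.2381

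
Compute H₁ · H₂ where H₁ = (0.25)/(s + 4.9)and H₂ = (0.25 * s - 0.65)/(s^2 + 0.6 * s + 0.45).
Series: H = H₁ · H₂ = (n₁·n₂)/(d₁·d₂).
Num: n₁·n₂ = 0.0625*s - 0.1625. Den: d₁·d₂ = s^3 + 5.5*s^2 + 3.39*s + 2.205.
H(s) = (0.0625*s - 0.1625)/(s^3 + 5.5*s^2 + 3.39*s + 2.205)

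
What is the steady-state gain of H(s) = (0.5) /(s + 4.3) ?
DC gain = H(0) = num(0)/den(0) = 0.5/4.3 = 0.1163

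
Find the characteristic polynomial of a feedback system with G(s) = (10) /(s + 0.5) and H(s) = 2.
Characteristic poly = G_den * H_den + G_num * H_num = (s + 0.5) + (20) = s + 20.5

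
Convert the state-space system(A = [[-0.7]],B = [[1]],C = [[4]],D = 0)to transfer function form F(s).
F(s) = C(sI - A)⁻¹B + D.
Characteristic polynomial det(sI - A) = s + 0.7.
Numerator from C·adj(sI-A)·B + D·det(sI-A) = 4.
F(s) = (4)/(s + 0.7)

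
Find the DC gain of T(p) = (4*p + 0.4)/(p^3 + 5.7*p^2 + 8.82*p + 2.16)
DC gain = T(0) = num(0)/den(0) = 0.4/2.16 = 0.1852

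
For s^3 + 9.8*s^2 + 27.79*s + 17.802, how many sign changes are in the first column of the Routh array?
Routh array:
s^3: [1, 27.79]; s^2: [9.8, 17.802]; s^1: [25.9735]; s^0: [17.802]
First column: [1, 9.8, 25.9735, 17.802]. Sign changes = 0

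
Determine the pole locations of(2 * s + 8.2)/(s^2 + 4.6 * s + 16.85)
Set denominator = 0: s^2 + 4.6*s + 16.85 = 0 → Poles: -2.3 + 3.4j, -2.3 - 3.4j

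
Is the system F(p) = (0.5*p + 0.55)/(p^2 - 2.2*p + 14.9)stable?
Denominator: p^2 - 2.2*p + 14.9. Poles: 1.1 + 3.7j, 1.1 - 3.7j. All Re(p)<0: No (unstable)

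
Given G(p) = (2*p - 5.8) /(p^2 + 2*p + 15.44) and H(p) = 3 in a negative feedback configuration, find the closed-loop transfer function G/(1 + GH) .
Closed-loop T = G/(1+GH).
Numerator: G_num * H_den = 2*p - 5.8.
Denominator: G_den * H_den + G_num * H_num = (p^2 + 2*p + 15.44) + (6*p - 17.4) = p^2 + 8*p - 1.96.
T(p) = (2*p - 5.8)/(p^2 + 8*p - 1.96)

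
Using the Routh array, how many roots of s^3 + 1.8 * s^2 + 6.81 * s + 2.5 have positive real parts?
Routh array:
s^3: [1, 6.81]; s^2: [1.8, 2.5]; s^1: [5.42111]; s^0: [2.5]
First column: [1, 1.8, 5.42111, 2.5]. Sign changes = RHP roots = 0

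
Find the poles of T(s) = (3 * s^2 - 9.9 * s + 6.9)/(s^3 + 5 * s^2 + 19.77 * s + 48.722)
Set denominator = 0: s^3 + 5*s^2 + 19.77*s + 48.722 = (s + 3.4)(s^2 + 1.6*s + 14.33) = 0 → Poles: -0.8 + 3.7j, -0.8 - 3.7j, -3.4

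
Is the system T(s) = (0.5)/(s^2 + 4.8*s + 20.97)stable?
Denominator: s^2 + 4.8*s + 20.97. Poles: -2.4 + 3.9j, -2.4 - 3.9j. All Re(p)<0: Yes (stable)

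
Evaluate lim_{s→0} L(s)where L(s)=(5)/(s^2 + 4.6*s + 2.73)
DC gain = L(0) = num(0)/den(0) = 5/2.73 = 1.832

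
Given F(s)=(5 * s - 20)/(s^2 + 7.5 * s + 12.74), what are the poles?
Set denominator = 0: s^2 + 7.5*s + 12.74 = (s + 2.6)(s + 4.9) = 0 → Poles: -2.6, -4.9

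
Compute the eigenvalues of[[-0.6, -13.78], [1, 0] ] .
Eigenvalues solve det(λI - A) = 0.
Characteristic polynomial: λ^2 + 0.6*λ + 13.78 = 0.
Roots: -0.3 + 3.7j, -0.3 - 3.7j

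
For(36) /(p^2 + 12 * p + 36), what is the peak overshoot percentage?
Standard form: ωn²/(p²+2ζωn·p+ωn²) → ωn = 6, ζ = 1.
ζ ≥ 1, so the response is non-oscillatory: peak overshoot = 0%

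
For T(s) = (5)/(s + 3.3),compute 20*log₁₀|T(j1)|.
Substitute s = j*1: T(j1) = 1.38772 - 0.420521j.
|T(j1)| = sqrt(Re² + Im²) = 1.45.
20*log₁₀(1.45) = 3.23 dB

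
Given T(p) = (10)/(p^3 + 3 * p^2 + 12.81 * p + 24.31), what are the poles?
Set denominator = 0: p^3 + 3*p^2 + 12.81*p + 24.31 = (p + 2.2)(p^2 + 0.8*p + 11.05) = 0 → Poles: -0.4 + 3.3j, -0.4 - 3.3j, -2.2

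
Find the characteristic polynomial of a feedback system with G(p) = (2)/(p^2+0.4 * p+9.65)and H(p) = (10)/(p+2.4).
Characteristic poly = G_den * H_den + G_num * H_num = (p^3 + 2.8*p^2 + 10.61*p + 23.16) + (20) = p^3 + 2.8*p^2 + 10.61*p + 43.16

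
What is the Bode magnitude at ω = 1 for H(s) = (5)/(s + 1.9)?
Substitute s = j*1: H(j1) = 2.06074 - 1.0846j.
|H(j1)| = sqrt(Re² + Im²) = 2.329.
20*log₁₀(2.329) = 7.34 dB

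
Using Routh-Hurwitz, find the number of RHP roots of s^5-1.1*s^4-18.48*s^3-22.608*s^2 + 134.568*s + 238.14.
Routh array:
s^5: [1, -18.48, 134.568]; s^4: [-1.1, -22.608, 238.14]; s^3: [-39.0327, 351.059]; s^2: [-32.5014, 238.14]; s^1: [65.0631]; s^0: [238.14]
First column: [1, -1.1, -39.0327, -32.5014, 65.0631, 238.14]. Sign changes = RHP roots = 2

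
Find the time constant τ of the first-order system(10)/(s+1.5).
First-order system: τ = -1/pole. Pole = -1.5. τ = -1/(-1.5) = 0.6667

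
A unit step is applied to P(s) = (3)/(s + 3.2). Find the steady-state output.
FVT: lim_{t→∞} y(t) = lim_{s→0} s*Y(s) where Y(s) = P(s)/s.
= lim_{s→0} P(s) = P(0) = num(0)/den(0) = 3/3.2 = 0.9375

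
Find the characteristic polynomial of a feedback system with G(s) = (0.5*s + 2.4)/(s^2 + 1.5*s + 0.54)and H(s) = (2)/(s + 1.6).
Characteristic poly = G_den * H_den + G_num * H_num = (s^3 + 3.1*s^2 + 2.94*s + 0.864) + (s + 4.8) = s^3 + 3.1*s^2 + 3.94*s + 5.664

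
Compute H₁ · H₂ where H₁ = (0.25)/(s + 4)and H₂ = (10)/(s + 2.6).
Series: H = H₁ · H₂ = (n₁·n₂)/(d₁·d₂).
Num: n₁·n₂ = 2.5. Den: d₁·d₂ = s^2 + 6.6*s + 10.4.
H(s) = (2.5)/(s^2 + 6.6*s + 10.4)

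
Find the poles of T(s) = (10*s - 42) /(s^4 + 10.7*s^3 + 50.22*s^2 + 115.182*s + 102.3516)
Set denominator = 0: s^4 + 10.7*s^3 + 50.22*s^2 + 115.182*s + 102.3516 = (s + 2.7)(s + 2.6)(s^2 + 5.4*s + 14.58) = 0 → Poles: -2.6, -2.7, -2.7 + 2.7j, -2.7 - 2.7j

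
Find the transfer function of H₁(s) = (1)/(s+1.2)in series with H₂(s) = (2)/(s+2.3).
Series: H = H₁ · H₂ = (n₁·n₂)/(d₁·d₂).
Num: n₁·n₂ = 2. Den: d₁·d₂ = s^2 + 3.5*s + 2.76.
H(s) = (2)/(s^2 + 3.5*s + 2.76)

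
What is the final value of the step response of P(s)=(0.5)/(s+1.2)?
FVT: lim_{t→∞} y(t) = lim_{s→0} s*Y(s) where Y(s) = P(s)/s.
= lim_{s→0} P(s) = P(0) = num(0)/den(0) = 0.5/1.2 = 0.4167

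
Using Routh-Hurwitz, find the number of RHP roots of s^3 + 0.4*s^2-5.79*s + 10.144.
Routh array:
s^3: [1, -5.79]; s^2: [0.4, 10.144]; s^1: [-31.15]; s^0: [10.144]
First column: [1, 0.4, -31.15, 10.144]. Sign changes = RHP roots = 2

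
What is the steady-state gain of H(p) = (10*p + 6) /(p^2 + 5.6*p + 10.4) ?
DC gain = H(0) = num(0)/den(0) = 6/10.4 = 0.5769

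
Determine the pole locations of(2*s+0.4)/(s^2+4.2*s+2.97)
Set denominator = 0: s^2 + 4.2*s + 2.97 = (s + 0.9)(s + 3.3) = 0 → Poles: -0.9, -3.3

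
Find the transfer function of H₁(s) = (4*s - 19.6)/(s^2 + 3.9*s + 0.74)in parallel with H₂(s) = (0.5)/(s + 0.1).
Parallel: H = H₁ + H₂ = (n₁·d₂ + n₂·d₁)/(d₁·d₂).
n₁·d₂ = 4*s^2 - 19.2*s - 1.96. n₂·d₁ = 0.5*s^2 + 1.95*s + 0.37. Sum = 4.5*s^2 - 17.25*s - 1.59. d₁·d₂ = s^3 + 4*s^2 + 1.13*s + 0.074.
H(s) = (4.5*s^2 - 17.25*s - 1.59)/(s^3 + 4*s^2 + 1.13*s + 0.074)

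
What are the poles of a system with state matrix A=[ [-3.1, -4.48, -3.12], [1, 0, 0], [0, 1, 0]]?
Eigenvalues solve det(λI - A) = 0.
Characteristic polynomial: λ^3 + 3.1*λ^2 + 4.48*λ + 3.12 = 0.
Factor: (λ + 1.5)(λ^2 + 1.6*λ + 2.08) = 0.
Roots: -0.8 + 1.2j, -0.8 - 1.2j, -1.5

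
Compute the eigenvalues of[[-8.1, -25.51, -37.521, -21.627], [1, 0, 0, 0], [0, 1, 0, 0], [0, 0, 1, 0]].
Eigenvalues solve det(λI - A) = 0.
Characteristic polynomial: λ^4 + 8.1*λ^3 + 25.51*λ^2 + 37.521*λ + 21.627 = 0.
Factor: (λ + 2.7)(λ + 1.8)(λ^2 + 3.6*λ + 4.45) = 0.
Roots: -1.8, -1.8 + 1.1j, -1.8 - 1.1j, -2.7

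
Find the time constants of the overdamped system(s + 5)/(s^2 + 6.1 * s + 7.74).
Overdamped: real poles at -1.8, -4.3. τ = -1/pole → τ₁ = 0.5556, τ₂ = 0.2326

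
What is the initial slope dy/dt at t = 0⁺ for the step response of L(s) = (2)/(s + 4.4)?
IVT: y'(0⁺) = lim_{s→∞} s²·Y(s) = lim_{s→∞} s·L(s).
deg(num) = 0, deg(den) = 1, relative degree = 1, so s·L(s) → (leading num)/(leading den) = 2/1 = 2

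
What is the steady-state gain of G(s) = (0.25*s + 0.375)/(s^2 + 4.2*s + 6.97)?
DC gain = G(0) = num(0)/den(0) = 0.375/6.97 = 0.0538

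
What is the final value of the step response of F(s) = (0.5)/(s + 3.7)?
FVT: lim_{t→∞} y(t) = lim_{s→0} s*Y(s) where Y(s) = F(s)/s.
= lim_{s→0} F(s) = F(0) = num(0)/den(0) = 0.5/3.7 = 0.1351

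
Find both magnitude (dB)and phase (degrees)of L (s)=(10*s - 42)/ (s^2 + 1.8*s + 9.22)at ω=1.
Substitute s = j*1: L(j1) = -4.62149 + 2.22855j.
|L| = 20*log₁₀(sqrt(Re²+Im²)) = 14.20 dB.
∠L = atan2(Im, Re) = 154.26°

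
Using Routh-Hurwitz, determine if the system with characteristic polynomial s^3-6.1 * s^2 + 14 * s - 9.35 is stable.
Routh array:
s^3: [1, 14]; s^2: [-6.1, -9.35]; s^1: [12.4672]; s^0: [-9.35]
First column: [1, -6.1, 12.4672, -9.35]. Sign changes = 3.
No, unstable (3 RHP root(s))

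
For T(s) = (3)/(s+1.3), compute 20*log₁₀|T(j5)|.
Substitute s = j*5: T(j5) = 0.146122 - 0.562008j.
|T(j5)| = sqrt(Re² + Im²) = 0.5807.
20*log₁₀(0.5807) = -4.72 dB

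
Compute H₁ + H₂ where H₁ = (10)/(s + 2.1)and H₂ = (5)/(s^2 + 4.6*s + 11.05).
Parallel: H = H₁ + H₂ = (n₁·d₂ + n₂·d₁)/(d₁·d₂).
n₁·d₂ = 10*s^2 + 46*s + 110.5. n₂·d₁ = 5*s + 10.5. Sum = 10*s^2 + 51*s + 121. d₁·d₂ = s^3 + 6.7*s^2 + 20.71*s + 23.205.
H(s) = (10*s^2 + 51*s + 121)/(s^3 + 6.7*s^2 + 20.71*s + 23.205)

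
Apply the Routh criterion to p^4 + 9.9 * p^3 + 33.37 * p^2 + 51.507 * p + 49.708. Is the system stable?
Routh array:
p^4: [1, 33.37, 49.708]; p^3: [9.9, 51.507]; p^2: [28.1673, 49.708]; p^1: [34.036]; p^0: [49.708]
First column: [1, 9.9, 28.1673, 34.036, 49.708]. Sign changes = 0.
Yes, stable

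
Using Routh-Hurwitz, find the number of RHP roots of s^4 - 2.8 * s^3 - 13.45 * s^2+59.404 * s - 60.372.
Routh array:
s^4: [1, -13.45, -60.372]; s^3: [-2.8, 59.404]; s^2: [7.76571, -60.372]; s^1: [37.6363]; s^0: [-60.372]
First column: [1, -2.8, 7.76571, 37.6363, -60.372]. Sign changes = RHP roots = 3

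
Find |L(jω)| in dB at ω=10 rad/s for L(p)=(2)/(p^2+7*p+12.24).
Substitute p = j*10: L(j10) = -0.0139281 - 0.0111095j.
|L(j10)| = sqrt(Re² + Im²) = 0.01782.
20*log₁₀(0.01782) = -34.98 dB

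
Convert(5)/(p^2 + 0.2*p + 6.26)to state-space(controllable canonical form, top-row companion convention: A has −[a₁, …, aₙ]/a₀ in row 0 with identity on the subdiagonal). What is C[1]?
Reachable canonical form: C = numerator coefficients (right-aligned, zero-padded to length n).
num = 5, C = [[0, 5]].
C[1] = 5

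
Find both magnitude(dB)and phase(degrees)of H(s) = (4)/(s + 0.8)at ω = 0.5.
Substitute s = j*0.5: H(j0.5) = 3.59551 - 2.24719j.
|H| = 20*log₁₀(sqrt(Re²+Im²)) = 12.55 dB.
∠H = atan2(Im, Re) = -32.01°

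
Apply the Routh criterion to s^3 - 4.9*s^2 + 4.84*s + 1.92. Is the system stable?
Routh array:
s^3: [1, 4.84]; s^2: [-4.9, 1.92]; s^1: [5.23184]; s^0: [1.92]
First column: [1, -4.9, 5.23184, 1.92]. Sign changes = 2.
No, unstable (2 RHP root(s))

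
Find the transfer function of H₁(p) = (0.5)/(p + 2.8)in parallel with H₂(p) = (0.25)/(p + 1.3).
Parallel: H = H₁ + H₂ = (n₁·d₂ + n₂·d₁)/(d₁·d₂).
n₁·d₂ = 0.5*p + 0.65. n₂·d₁ = 0.25*p + 0.7. Sum = 0.75*p + 1.35. d₁·d₂ = p^2 + 4.1*p + 3.64.
H(p) = (0.75*p + 1.35)/(p^2 + 4.1*p + 3.64)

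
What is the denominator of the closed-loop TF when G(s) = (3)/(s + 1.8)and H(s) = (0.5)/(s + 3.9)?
Characteristic poly = G_den * H_den + G_num * H_num = (s^2 + 5.7*s + 7.02) + (1.5) = s^2 + 5.7*s + 8.52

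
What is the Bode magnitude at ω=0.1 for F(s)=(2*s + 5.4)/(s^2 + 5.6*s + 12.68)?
Substitute s = j*0.1: F(j0.1) = 0.426069 - 0.00304646j.
|F(j0.1)| = sqrt(Re² + Im²) = 0.4261.
20*log₁₀(0.4261) = -7.41 dB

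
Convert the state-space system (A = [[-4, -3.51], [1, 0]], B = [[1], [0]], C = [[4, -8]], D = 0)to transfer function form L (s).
L(s) = C(sI - A)⁻¹B + D.
Characteristic polynomial det(sI - A) = s^2 + 4*s + 3.51.
Numerator from C·adj(sI-A)·B + D·det(sI-A) = 4*s - 8.
L(s) = (4*s - 8)/(s^2 + 4*s + 3.51)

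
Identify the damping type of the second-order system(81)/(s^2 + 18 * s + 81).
Standard form: ωn²/(s²+2ζωn·s+ωn²) gives ωn=9, ζ=1.
Critically damped (ζ = 1)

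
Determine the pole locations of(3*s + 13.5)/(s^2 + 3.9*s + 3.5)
Set denominator = 0: s^2 + 3.9*s + 3.5 = (s + 2.5)(s + 1.4) = 0 → Poles: -1.4, -2.5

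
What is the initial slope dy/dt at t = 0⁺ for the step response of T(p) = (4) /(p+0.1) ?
IVT: y'(0⁺) = lim_{p→∞} p²·Y(p) = lim_{p→∞} p·T(p).
deg(num) = 0, deg(den) = 1, relative degree = 1, so p·T(p) → (leading num)/(leading den) = 4/1 = 4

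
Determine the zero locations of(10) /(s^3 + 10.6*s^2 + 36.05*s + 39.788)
Numerator is a nonzero constant (10) → Zeros: none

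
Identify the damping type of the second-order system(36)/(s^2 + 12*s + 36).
Standard form: ωn²/(s²+2ζωn·s+ωn²) gives ωn=6, ζ=1.
Critically damped (ζ = 1)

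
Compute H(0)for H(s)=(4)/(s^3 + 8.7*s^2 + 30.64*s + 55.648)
DC gain = H(0) = num(0)/den(0) = 4/55.648 = 0.07188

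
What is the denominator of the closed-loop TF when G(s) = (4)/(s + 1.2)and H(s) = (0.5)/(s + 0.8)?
Characteristic poly = G_den * H_den + G_num * H_num = (s^2 + 2*s + 0.96) + (2) = s^2 + 2*s + 2.96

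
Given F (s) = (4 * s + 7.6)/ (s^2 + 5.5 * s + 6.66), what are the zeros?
Set numerator = 0: 4*s + 7.6 = 0 → Zeros: -1.9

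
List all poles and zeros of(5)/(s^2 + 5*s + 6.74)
Set denominator = 0: s^2 + 5*s + 6.74 = 0 → Poles: -2.5 + 0.7j, -2.5 - 0.7j
Numerator is a nonzero constant (5) → Zeros: none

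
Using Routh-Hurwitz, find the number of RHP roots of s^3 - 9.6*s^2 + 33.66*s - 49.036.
Routh array:
s^3: [1, 33.66]; s^2: [-9.6, -49.036]; s^1: [28.5521]; s^0: [-49.036]
First column: [1, -9.6, 28.5521, -49.036]. Sign changes = RHP roots = 3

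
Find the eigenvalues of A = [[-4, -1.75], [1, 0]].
Eigenvalues solve det(λI - A) = 0.
Characteristic polynomial: λ^2 + 4*λ + 1.75 = 0.
Factor: (λ + 3.5)(λ + 0.5) = 0.
Roots: -0.5, -3.5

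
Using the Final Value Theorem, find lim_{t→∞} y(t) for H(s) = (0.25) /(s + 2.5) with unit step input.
FVT: lim_{t→∞} y(t) = lim_{s→0} s*Y(s) where Y(s) = H(s)/s.
= lim_{s→0} H(s) = H(0) = num(0)/den(0) = 0.25/2.5 = 0.1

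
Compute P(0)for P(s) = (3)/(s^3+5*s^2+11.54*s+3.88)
DC gain = P(0) = num(0)/den(0) = 3/3.88 = 0.7732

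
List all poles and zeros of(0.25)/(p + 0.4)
Set denominator = 0: p + 0.4 = 0 → Poles: -0.4
Numerator is a nonzero constant (0.25) → Zeros: none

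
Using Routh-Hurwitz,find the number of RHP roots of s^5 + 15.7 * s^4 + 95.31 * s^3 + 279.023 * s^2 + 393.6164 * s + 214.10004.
Routh array:
s^5: [1, 95.31, 393.6164]; s^4: [15.7, 279.023, 214.10004]; s^3: [77.5378, 379.979]; s^2: [202.084, 214.10004]; s^1: [297.831]; s^0: [214.10004]
First column: [1, 15.7, 77.5378, 202.084, 297.831, 214.10004]. Sign changes = RHP roots = 0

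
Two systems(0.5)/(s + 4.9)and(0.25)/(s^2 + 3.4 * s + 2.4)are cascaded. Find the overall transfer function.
Series: H = H₁ · H₂ = (n₁·n₂)/(d₁·d₂).
Num: n₁·n₂ = 0.125. Den: d₁·d₂ = s^3 + 8.3*s^2 + 19.06*s + 11.76.
H(s) = (0.125)/(s^3 + 8.3*s^2 + 19.06*s + 11.76)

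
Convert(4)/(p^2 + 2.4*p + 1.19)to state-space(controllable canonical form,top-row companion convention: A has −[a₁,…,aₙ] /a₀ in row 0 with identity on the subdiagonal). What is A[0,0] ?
Reachable canonical form for den = p^2 + 2.4*p + 1.19: top row of A = -[a₁,a₂,...,aₙ]/a₀, ones on the subdiagonal, zeros elsewhere.
A = [[-2.4, -1.19], [1, 0]].
A[0,0] = -2.4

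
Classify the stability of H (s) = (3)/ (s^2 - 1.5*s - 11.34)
Denominator: s^2 - 1.5*s - 11.34 = (s - 4.2)(s + 2.7). Poles: -2.7, 4.2. Unstable (1 pole(s) in RHP)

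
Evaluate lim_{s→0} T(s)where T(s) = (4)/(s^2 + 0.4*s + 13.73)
DC gain = T(0) = num(0)/den(0) = 4/13.73 = 0.2913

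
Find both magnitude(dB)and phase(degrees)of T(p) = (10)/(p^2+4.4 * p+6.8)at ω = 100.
Substitute p = j*100: T(j100) = -0.000998744 - 4.39747e-05j.
|T| = 20*log₁₀(sqrt(Re²+Im²)) = -60.00 dB.
∠T = atan2(Im, Re) = -177.48°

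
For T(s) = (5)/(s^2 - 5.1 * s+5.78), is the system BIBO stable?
Denominator: s^2 - 5.1*s + 5.78 = (s - 3.4)(s - 1.7). Poles: 1.7, 3.4. All Re(p)<0: No (unstable)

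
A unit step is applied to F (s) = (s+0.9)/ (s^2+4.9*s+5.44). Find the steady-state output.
FVT: lim_{t→∞} y(t) = lim_{s→0} s*Y(s) where Y(s) = F(s)/s.
= lim_{s→0} F(s) = F(0) = num(0)/den(0) = 0.9/5.44 = 0.1654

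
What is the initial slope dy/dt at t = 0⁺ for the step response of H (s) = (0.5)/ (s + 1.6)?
IVT: y'(0⁺) = lim_{s→∞} s²·Y(s) = lim_{s→∞} s·H(s).
deg(num) = 0, deg(den) = 1, relative degree = 1, so s·H(s) → (leading num)/(leading den) = 0.5/1 = 0.5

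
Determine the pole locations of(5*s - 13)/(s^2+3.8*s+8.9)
Set denominator = 0: s^2 + 3.8*s + 8.9 = 0 → Poles: -1.9 + 2.3j, -1.9 - 2.3j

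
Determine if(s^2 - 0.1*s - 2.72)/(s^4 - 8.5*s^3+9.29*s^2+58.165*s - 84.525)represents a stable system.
Denominator: s^4 - 8.5*s^3 + 9.29*s^2 + 58.165*s - 84.525 = (s - 4.6)(s - 1.5)(s - 4.9)(s + 2.5). Poles: -2.5, 1.5, 4.6, 4.9. All Re(p)<0: No (unstable)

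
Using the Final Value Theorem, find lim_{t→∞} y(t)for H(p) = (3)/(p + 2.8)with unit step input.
FVT: lim_{t→∞} y(t) = lim_{p→0} p*Y(p) where Y(p) = H(p)/p.
= lim_{p→0} H(p) = H(0) = num(0)/den(0) = 3/2.8 = 1.071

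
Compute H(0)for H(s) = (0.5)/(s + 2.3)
DC gain = H(0) = num(0)/den(0) = 0.5/2.3 = 0.2174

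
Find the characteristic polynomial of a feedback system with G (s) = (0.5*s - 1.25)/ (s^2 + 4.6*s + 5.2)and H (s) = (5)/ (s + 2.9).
Characteristic poly = G_den * H_den + G_num * H_num = (s^3 + 7.5*s^2 + 18.54*s + 15.08) + (2.5*s - 6.25) = s^3 + 7.5*s^2 + 21.04*s + 8.83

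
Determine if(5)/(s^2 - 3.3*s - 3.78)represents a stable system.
Denominator: s^2 - 3.3*s - 3.78 = (s - 4.2)(s + 0.9). Poles: -0.9, 4.2. All Re(p)<0: No (unstable)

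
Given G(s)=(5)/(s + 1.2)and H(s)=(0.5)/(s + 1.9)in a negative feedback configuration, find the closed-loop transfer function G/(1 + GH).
Closed-loop T = G/(1+GH).
Numerator: G_num * H_den = 5*s + 9.5.
Denominator: G_den * H_den + G_num * H_num = (s^2 + 3.1*s + 2.28) + (2.5) = s^2 + 3.1*s + 4.78.
T(s) = (5*s + 9.5)/(s^2 + 3.1*s + 4.78)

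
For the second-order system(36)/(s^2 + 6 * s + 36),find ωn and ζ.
Standard form: ωn²/(s²+2ζωn·s+ωn²).
const=36=ωn² → ωn=6, s coeff=6=2ζωn → ζ=0.5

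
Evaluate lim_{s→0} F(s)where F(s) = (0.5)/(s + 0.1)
DC gain = F(0) = num(0)/den(0) = 0.5/0.1 = 5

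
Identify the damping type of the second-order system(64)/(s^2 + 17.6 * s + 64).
Standard form: ωn²/(s²+2ζωn·s+ωn²) gives ωn=8, ζ=1.1.
Overdamped (ζ = 1.1 > 1)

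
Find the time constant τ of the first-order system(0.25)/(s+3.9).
First-order system: τ = -1/pole. Pole = -3.9. τ = -1/(-3.9) = 0.2564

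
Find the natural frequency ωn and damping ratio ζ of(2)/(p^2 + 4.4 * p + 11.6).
Underdamped: complex pole -2.2 + 2.6j. ωn = |pole| = 3.406, ζ = -Re(pole)/ωn = 0.6459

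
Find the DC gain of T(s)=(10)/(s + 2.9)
DC gain = T(0) = num(0)/den(0) = 10/2.9 = 3.448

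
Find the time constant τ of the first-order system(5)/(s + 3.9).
First-order system: τ = -1/pole. Pole = -3.9. τ = -1/(-3.9) = 0.2564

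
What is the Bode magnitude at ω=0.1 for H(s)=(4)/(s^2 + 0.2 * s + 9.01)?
Substitute s = j*0.1: H(j0.1) = 0.444442 - 0.000987649j.
|H(j0.1)| = sqrt(Re² + Im²) = 0.4444.
20*log₁₀(0.4444) = -7.04 dB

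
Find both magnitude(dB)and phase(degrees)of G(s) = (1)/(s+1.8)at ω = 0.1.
Substitute s = j*0.1: G(j0.1) = 0.553846 - 0.0307692j.
|G| = 20*log₁₀(sqrt(Re²+Im²)) = -5.12 dB.
∠G = atan2(Im, Re) = -3.18°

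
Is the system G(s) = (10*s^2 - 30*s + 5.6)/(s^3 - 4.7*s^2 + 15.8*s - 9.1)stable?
Denominator: s^3 - 4.7*s^2 + 15.8*s - 9.1 = (s - 0.7)(s^2 - 4*s + 13). Poles: 0.7, 2 + 3j, 2 - 3j. All Re(p)<0: No (unstable)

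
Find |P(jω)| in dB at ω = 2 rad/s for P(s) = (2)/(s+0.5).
Substitute s = j*2: P(j2) = 0.235294 - 0.941176j.
|P(j2)| = sqrt(Re² + Im²) = 0.9701.
20*log₁₀(0.9701) = -0.26 dB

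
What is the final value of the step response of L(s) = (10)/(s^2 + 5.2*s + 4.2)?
FVT: lim_{t→∞} y(t) = lim_{s→0} s*Y(s) where Y(s) = L(s)/s.
= lim_{s→0} L(s) = L(0) = num(0)/den(0) = 10/4.2 = 2.381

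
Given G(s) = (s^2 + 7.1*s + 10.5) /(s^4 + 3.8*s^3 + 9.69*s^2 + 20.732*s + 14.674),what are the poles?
Set denominator = 0: s^4 + 3.8*s^3 + 9.69*s^2 + 20.732*s + 14.674 = (s + 1.1)(s + 2.3)(s^2 + 0.4*s + 5.8) = 0 → Poles: -0.2 + 2.4j, -0.2 - 2.4j, -1.1, -2.3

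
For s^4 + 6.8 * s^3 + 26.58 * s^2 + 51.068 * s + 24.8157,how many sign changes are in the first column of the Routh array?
Routh array:
s^4: [1, 26.58, 24.8157]; s^3: [6.8, 51.068]; s^2: [19.07, 24.8157]; s^1: [42.2192]; s^0: [24.8157]
First column: [1, 6.8, 19.07, 42.2192, 24.8157]. Sign changes = 0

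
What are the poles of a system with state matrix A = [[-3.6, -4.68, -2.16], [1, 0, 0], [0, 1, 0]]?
Eigenvalues solve det(λI - A) = 0.
Characteristic polynomial: λ^3 + 3.6*λ^2 + 4.68*λ + 2.16 = 0.
Factor: (λ + 1.2)(λ^2 + 2.4*λ + 1.8) = 0.
Roots: -1.2, -1.2 + 0.6j, -1.2 - 0.6j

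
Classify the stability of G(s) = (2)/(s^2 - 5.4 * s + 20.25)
Denominator: s^2 - 5.4*s + 20.25. Poles: 2.7 + 3.6j, 2.7 - 3.6j. Unstable (2 pole(s) in RHP)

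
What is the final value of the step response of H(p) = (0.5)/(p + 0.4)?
FVT: lim_{t→∞} y(t) = lim_{p→0} p*Y(p) where Y(p) = H(p)/p.
= lim_{p→0} H(p) = H(0) = num(0)/den(0) = 0.5/0.4 = 1.25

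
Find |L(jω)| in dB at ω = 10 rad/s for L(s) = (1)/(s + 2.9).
Substitute s = j*10: L(j10) = 0.0267503 - 0.0922424j.
|L(j10)| = sqrt(Re² + Im²) = 0.09604.
20*log₁₀(0.09604) = -20.35 dB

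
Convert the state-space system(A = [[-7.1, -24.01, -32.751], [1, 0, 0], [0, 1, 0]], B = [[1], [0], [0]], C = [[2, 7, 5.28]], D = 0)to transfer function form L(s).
L(s) = C(sI - A)⁻¹B + D.
Characteristic polynomial det(sI - A) = s^3 + 7.1*s^2 + 24.01*s + 32.751.
Numerator from C·adj(sI-A)·B + D·det(sI-A) = 2*s^2 + 7*s + 5.28.
L(s) = (2*s^2 + 7*s + 5.28)/(s^3 + 7.1*s^2 + 24.01*s + 32.751)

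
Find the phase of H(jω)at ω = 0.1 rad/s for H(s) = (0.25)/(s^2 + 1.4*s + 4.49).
Substitute s = j*0.1: H(j0.1) = 0.0557491 - 0.00174216j.
∠H(j0.1) = atan2(Im, Re) = atan2(-0.00174216, 0.0557491) = -1.79°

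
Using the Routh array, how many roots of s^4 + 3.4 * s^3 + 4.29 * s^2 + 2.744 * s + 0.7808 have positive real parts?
Routh array:
s^4: [1, 4.29, 0.7808]; s^3: [3.4, 2.744]; s^2: [3.48294, 0.7808]; s^1: [1.98179]; s^0: [0.7808]
First column: [1, 3.4, 3.48294, 1.98179, 0.7808]. Sign changes = RHP roots = 0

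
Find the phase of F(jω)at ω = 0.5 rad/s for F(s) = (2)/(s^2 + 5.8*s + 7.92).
Substitute s = j*0.5: F(j0.5) = 0.228142 - 0.0862596j.
∠F(j0.5) = atan2(Im, Re) = atan2(-0.0862596, 0.228142) = -20.71°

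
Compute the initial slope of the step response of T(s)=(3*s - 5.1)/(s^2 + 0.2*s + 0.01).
IVT: y'(0⁺) = lim_{s→∞} s²·Y(s) = lim_{s→∞} s·T(s).
deg(num) = 1, deg(den) = 2, relative degree = 1, so s·T(s) → (leading num)/(leading den) = 3/1 = 3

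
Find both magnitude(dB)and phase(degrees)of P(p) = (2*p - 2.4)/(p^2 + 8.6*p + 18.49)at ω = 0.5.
Substitute p = j*0.5: P(j0.5) = -0.112407 + 0.0813241j.
|P| = 20*log₁₀(sqrt(Re²+Im²)) = -17.16 dB.
∠P = atan2(Im, Re) = 144.12°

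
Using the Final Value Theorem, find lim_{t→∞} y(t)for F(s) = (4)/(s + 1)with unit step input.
FVT: lim_{t→∞} y(t) = lim_{s→0} s*Y(s) where Y(s) = F(s)/s.
= lim_{s→0} F(s) = F(0) = num(0)/den(0) = 4/1 = 4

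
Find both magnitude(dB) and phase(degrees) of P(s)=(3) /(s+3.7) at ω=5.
Substitute s = j*5: P(j5) = 0.286896 - 0.387697j.
|P| = 20*log₁₀(sqrt(Re²+Im²)) = -6.33 dB.
∠P = atan2(Im, Re) = -53.50°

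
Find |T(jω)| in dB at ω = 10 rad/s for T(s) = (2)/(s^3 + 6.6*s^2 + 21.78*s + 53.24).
Substitute s = j*10: T(j10) = -0.00123829 + 0.00159634j.
|T(j10)| = sqrt(Re² + Im²) = 0.00202.
20*log₁₀(0.00202) = -53.89 dB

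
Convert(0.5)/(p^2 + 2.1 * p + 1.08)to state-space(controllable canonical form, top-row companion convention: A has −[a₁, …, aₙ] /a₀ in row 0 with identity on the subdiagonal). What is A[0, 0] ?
Reachable canonical form for den = p^2 + 2.1*p + 1.08: top row of A = -[a₁,a₂,...,aₙ]/a₀, ones on the subdiagonal, zeros elsewhere.
A = [[-2.1, -1.08], [1, 0]].
A[0,0] = -2.1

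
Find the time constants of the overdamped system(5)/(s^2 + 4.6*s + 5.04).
Overdamped: real poles at -1.8, -2.8. τ = -1/pole → τ₁ = 0.5556, τ₂ = 0.3571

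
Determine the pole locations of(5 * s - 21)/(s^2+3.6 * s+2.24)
Set denominator = 0: s^2 + 3.6*s + 2.24 = (s + 2.8)(s + 0.8) = 0 → Poles: -0.8, -2.8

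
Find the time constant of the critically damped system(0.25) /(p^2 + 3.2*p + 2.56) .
Critically damped (ζ = 1): repeated real pole at -1.6, -1.6. τ = -1/pole = 0.625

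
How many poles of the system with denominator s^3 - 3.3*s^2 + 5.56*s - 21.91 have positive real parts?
s^3 - 3.3*s^2 + 5.56*s - 21.91 = (s - 3.5)(s^2 + 0.2*s + 6.26). Poles: -0.1 + 2.5j, -0.1 - 2.5j, 3.5. RHP poles (Re>0): 1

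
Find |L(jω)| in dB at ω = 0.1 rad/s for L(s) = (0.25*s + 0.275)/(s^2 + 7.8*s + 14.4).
Substitute s = j*0.1: L(j0.1) = 0.0191484 + 0.000699392j.
|L(j0.1)| = sqrt(Re² + Im²) = 0.01916.
20*log₁₀(0.01916) = -34.35 dB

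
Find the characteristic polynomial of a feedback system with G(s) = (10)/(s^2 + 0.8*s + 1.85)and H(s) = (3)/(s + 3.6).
Characteristic poly = G_den * H_den + G_num * H_num = (s^3 + 4.4*s^2 + 4.73*s + 6.66) + (30) = s^3 + 4.4*s^2 + 4.73*s + 36.66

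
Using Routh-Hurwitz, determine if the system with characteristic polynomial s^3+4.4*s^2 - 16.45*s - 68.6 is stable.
Routh array:
s^3: [1, -16.45]; s^2: [4.4, -68.6]; s^1: [-0.859091]; s^0: [-68.6]
First column: [1, 4.4, -0.859091, -68.6]. Sign changes = 1.
No, unstable (1 RHP root(s))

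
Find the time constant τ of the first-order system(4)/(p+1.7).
First-order system: τ = -1/pole. Pole = -1.7. τ = -1/(-1.7) = 0.5882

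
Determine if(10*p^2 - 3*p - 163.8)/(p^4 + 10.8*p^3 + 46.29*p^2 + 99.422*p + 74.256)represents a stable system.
Denominator: p^4 + 10.8*p^3 + 46.29*p^2 + 99.422*p + 74.256 = (p + 1.4)(p + 4.8)(p^2 + 4.6*p + 11.05). Poles: -1.4, -2.3 + 2.4j, -2.3 - 2.4j, -4.8. All Re(p)<0: Yes (stable)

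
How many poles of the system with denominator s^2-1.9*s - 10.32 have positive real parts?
s^2 - 1.9*s - 10.32 = (s - 4.3)(s + 2.4). Poles: -2.4, 4.3. RHP poles (Re>0): 1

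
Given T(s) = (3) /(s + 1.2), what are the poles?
Set denominator = 0: s + 1.2 = 0 → Poles: -1.2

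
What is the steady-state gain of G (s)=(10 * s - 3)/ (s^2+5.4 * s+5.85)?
DC gain = G(0) = num(0)/den(0) = -3/5.85 = -0.5128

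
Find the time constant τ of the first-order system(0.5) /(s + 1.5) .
First-order system: τ = -1/pole. Pole = -1.5. τ = -1/(-1.5) = 0.6667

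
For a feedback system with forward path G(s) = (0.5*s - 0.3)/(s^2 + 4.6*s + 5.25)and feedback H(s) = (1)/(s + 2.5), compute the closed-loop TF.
Closed-loop T = G/(1+GH).
Numerator: G_num * H_den = 0.5*s^2 + 0.95*s - 0.75.
Denominator: G_den * H_den + G_num * H_num = (s^3 + 7.1*s^2 + 16.75*s + 13.125) + (0.5*s - 0.3) = s^3 + 7.1*s^2 + 17.25*s + 12.825.
T(s) = (0.5*s^2 + 0.95*s - 0.75)/(s^3 + 7.1*s^2 + 17.25*s + 12.825)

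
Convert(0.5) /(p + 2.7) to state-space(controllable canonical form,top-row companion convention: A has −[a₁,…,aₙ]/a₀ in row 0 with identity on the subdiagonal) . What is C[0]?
Reachable canonical form: C = numerator coefficients (right-aligned, zero-padded to length n).
num = 0.5, C = [[0.5]].
C[0] = 0.5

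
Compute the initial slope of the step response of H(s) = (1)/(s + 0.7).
IVT: y'(0⁺) = lim_{s→∞} s²·Y(s) = lim_{s→∞} s·H(s).
deg(num) = 0, deg(den) = 1, relative degree = 1, so s·H(s) → (leading num)/(leading den) = 1/1 = 1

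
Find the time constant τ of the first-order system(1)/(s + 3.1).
First-order system: τ = -1/pole. Pole = -3.1. τ = -1/(-3.1) = 0.3226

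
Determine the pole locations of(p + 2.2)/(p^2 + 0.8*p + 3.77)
Set denominator = 0: p^2 + 0.8*p + 3.77 = 0 → Poles: -0.4 + 1.9j, -0.4 - 1.9j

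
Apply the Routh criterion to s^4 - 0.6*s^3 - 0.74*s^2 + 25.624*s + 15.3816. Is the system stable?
Routh array:
s^4: [1, -0.74, 15.3816]; s^3: [-0.6, 25.624]; s^2: [41.9667, 15.3816]; s^1: [25.8439]; s^0: [15.3816]
First column: [1, -0.6, 41.9667, 25.8439, 15.3816]. Sign changes = 2.
No, unstable (2 RHP root(s))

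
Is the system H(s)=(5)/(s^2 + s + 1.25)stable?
Denominator: s^2 + s + 1.25. Poles: -0.5 + 1j, -0.5 - 1j. All Re(p)<0: Yes (stable)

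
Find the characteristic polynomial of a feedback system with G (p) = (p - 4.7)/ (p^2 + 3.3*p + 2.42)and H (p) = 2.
Characteristic poly = G_den * H_den + G_num * H_num = (p^2 + 3.3*p + 2.42) + (2*p - 9.4) = p^2 + 5.3*p - 6.98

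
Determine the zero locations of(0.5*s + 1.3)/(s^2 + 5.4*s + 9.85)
Set numerator = 0: 0.5*s + 1.3 = 0 → Zeros: -2.6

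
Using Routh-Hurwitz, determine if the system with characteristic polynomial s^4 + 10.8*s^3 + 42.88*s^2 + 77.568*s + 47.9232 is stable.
Routh array:
s^4: [1, 42.88, 47.9232]; s^3: [10.8, 77.568]; s^2: [35.6978, 47.9232]; s^1: [63.0693]; s^0: [47.9232]
First column: [1, 10.8, 35.6978, 63.0693, 47.9232]. Sign changes = 0.
Yes, stable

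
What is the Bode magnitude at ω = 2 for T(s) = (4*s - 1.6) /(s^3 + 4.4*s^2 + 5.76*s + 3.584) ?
Substitute s = j*2: T(j2) = 0.242223 - 0.509944j.
|T(j2)| = sqrt(Re² + Im²) = 0.5645.
20*log₁₀(0.5645) = -4.97 dB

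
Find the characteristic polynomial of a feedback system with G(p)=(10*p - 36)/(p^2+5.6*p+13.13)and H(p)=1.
Characteristic poly = G_den * H_den + G_num * H_num = (p^2 + 5.6*p + 13.13) + (10*p - 36) = p^2 + 15.6*p - 22.87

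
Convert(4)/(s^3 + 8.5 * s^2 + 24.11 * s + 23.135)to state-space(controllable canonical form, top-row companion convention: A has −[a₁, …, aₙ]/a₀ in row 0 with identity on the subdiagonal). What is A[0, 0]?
Reachable canonical form for den = s^3 + 8.5*s^2 + 24.11*s + 23.135: top row of A = -[a₁,a₂,...,aₙ]/a₀, ones on the subdiagonal, zeros elsewhere.
A = [[-8.5, -24.11, -23.135], [1, 0, 0], [0, 1, 0]].
A[0,0] = -8.5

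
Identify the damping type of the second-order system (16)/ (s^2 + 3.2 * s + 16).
Standard form: ωn²/(s²+2ζωn·s+ωn²) gives ωn=4, ζ=0.4.
Underdamped (ζ = 0.4 < 1)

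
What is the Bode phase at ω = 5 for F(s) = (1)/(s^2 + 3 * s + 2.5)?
Substitute s = j*5: F(j5) = -0.0307692 - 0.0205128j.
∠F(j5) = atan2(Im, Re) = atan2(-0.0205128, -0.0307692) = -146.31°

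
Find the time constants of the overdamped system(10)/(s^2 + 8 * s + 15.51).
Overdamped: real poles at -3.3, -4.7. τ = -1/pole → τ₁ = 0.303, τ₂ = 0.2128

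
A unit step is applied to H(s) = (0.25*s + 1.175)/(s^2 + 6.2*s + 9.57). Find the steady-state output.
FVT: lim_{t→∞} y(t) = lim_{s→0} s*Y(s) where Y(s) = H(s)/s.
= lim_{s→0} H(s) = H(0) = num(0)/den(0) = 1.175/9.57 = 0.1228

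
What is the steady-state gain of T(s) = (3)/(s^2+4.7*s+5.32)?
DC gain = T(0) = num(0)/den(0) = 3/5.32 = 0.5639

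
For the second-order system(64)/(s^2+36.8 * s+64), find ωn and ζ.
Standard form: ωn²/(s²+2ζωn·s+ωn²).
const=64=ωn² → ωn=8, s coeff=36.8=2ζωn → ζ=2.3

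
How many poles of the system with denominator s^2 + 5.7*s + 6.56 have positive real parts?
s^2 + 5.7*s + 6.56 = (s + 4.1)(s + 1.6). Poles: -1.6, -4.1. RHP poles (Re>0): 0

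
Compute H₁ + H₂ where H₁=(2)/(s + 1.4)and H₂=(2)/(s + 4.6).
Parallel: H = H₁ + H₂ = (n₁·d₂ + n₂·d₁)/(d₁·d₂).
n₁·d₂ = 2*s + 9.2. n₂·d₁ = 2*s + 2.8. Sum = 4*s + 12. d₁·d₂ = s^2 + 6*s + 6.44.
H(s) = (4*s + 12)/(s^2 + 6*s + 6.44)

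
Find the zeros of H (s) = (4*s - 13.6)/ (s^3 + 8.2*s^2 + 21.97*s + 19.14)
Set numerator = 0: 4*s - 13.6 = 0 → Zeros: 3.4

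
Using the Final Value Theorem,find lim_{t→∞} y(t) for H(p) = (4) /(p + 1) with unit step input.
FVT: lim_{t→∞} y(t) = lim_{p→0} p*Y(p) where Y(p) = H(p)/p.
= lim_{p→0} H(p) = H(0) = num(0)/den(0) = 4/1 = 4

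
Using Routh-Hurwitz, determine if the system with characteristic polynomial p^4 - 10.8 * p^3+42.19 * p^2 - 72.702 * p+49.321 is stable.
Routh array:
p^4: [1, 42.19, 49.321]; p^3: [-10.8, -72.702]; p^2: [35.4583, 49.321]; p^1: [-57.6797]; p^0: [49.321]
First column: [1, -10.8, 35.4583, -57.6797, 49.321]. Sign changes = 4.
No, unstable (4 RHP root(s))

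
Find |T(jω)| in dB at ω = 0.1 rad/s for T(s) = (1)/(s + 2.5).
Substitute s = j*0.1: T(j0.1) = 0.399361 - 0.0159744j.
|T(j0.1)| = sqrt(Re² + Im²) = 0.3997.
20*log₁₀(0.3997) = -7.97 dB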